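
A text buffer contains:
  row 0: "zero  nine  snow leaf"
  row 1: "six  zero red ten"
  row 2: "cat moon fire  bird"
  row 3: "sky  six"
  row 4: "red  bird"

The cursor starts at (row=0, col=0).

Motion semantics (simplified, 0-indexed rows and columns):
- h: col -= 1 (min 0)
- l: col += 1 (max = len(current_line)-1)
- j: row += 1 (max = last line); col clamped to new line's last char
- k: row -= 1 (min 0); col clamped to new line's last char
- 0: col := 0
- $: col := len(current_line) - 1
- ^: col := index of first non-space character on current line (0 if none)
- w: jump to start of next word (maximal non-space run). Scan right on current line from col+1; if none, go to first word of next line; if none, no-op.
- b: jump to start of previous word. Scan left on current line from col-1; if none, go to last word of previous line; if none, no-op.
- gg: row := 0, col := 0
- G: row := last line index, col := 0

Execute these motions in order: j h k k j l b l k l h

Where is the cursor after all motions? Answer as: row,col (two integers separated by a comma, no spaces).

Answer: 0,1

Derivation:
After 1 (j): row=1 col=0 char='s'
After 2 (h): row=1 col=0 char='s'
After 3 (k): row=0 col=0 char='z'
After 4 (k): row=0 col=0 char='z'
After 5 (j): row=1 col=0 char='s'
After 6 (l): row=1 col=1 char='i'
After 7 (b): row=1 col=0 char='s'
After 8 (l): row=1 col=1 char='i'
After 9 (k): row=0 col=1 char='e'
After 10 (l): row=0 col=2 char='r'
After 11 (h): row=0 col=1 char='e'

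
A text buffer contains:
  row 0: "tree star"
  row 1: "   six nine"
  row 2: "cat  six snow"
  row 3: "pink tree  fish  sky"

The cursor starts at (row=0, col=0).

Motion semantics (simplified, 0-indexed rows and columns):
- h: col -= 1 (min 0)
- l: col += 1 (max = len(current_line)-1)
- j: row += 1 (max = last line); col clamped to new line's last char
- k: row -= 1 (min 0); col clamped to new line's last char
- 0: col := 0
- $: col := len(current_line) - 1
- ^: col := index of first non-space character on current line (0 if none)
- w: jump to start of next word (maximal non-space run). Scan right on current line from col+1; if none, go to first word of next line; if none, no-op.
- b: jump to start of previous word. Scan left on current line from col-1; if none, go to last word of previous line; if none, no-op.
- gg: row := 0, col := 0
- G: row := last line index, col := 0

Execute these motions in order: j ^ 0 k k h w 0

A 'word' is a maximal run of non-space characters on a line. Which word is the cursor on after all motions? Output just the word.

After 1 (j): row=1 col=0 char='_'
After 2 (^): row=1 col=3 char='s'
After 3 (0): row=1 col=0 char='_'
After 4 (k): row=0 col=0 char='t'
After 5 (k): row=0 col=0 char='t'
After 6 (h): row=0 col=0 char='t'
After 7 (w): row=0 col=5 char='s'
After 8 (0): row=0 col=0 char='t'

Answer: tree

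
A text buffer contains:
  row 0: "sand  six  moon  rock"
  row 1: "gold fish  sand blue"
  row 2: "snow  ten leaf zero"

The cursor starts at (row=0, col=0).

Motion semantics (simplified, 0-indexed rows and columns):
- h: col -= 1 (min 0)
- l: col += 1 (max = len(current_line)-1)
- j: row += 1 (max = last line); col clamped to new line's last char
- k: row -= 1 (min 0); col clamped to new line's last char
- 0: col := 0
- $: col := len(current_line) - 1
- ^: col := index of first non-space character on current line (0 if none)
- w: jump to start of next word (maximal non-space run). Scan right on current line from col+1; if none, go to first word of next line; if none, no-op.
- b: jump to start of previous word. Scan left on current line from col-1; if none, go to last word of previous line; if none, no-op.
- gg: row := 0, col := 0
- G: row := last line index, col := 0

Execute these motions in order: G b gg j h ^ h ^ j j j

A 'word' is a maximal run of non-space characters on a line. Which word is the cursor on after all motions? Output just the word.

Answer: snow

Derivation:
After 1 (G): row=2 col=0 char='s'
After 2 (b): row=1 col=16 char='b'
After 3 (gg): row=0 col=0 char='s'
After 4 (j): row=1 col=0 char='g'
After 5 (h): row=1 col=0 char='g'
After 6 (^): row=1 col=0 char='g'
After 7 (h): row=1 col=0 char='g'
After 8 (^): row=1 col=0 char='g'
After 9 (j): row=2 col=0 char='s'
After 10 (j): row=2 col=0 char='s'
After 11 (j): row=2 col=0 char='s'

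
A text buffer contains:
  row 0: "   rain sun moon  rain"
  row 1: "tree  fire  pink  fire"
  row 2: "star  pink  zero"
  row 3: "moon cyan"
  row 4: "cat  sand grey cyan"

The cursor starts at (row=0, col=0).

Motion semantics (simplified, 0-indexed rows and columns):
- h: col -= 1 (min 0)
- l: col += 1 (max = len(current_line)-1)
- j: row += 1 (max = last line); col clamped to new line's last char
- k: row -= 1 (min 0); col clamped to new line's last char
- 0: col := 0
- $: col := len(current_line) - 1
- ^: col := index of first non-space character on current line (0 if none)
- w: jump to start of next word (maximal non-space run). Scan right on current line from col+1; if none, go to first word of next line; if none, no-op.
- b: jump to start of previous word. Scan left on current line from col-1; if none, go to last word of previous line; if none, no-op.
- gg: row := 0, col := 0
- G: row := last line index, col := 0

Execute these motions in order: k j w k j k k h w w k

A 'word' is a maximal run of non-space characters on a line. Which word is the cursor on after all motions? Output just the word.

Answer: moon

Derivation:
After 1 (k): row=0 col=0 char='_'
After 2 (j): row=1 col=0 char='t'
After 3 (w): row=1 col=6 char='f'
After 4 (k): row=0 col=6 char='n'
After 5 (j): row=1 col=6 char='f'
After 6 (k): row=0 col=6 char='n'
After 7 (k): row=0 col=6 char='n'
After 8 (h): row=0 col=5 char='i'
After 9 (w): row=0 col=8 char='s'
After 10 (w): row=0 col=12 char='m'
After 11 (k): row=0 col=12 char='m'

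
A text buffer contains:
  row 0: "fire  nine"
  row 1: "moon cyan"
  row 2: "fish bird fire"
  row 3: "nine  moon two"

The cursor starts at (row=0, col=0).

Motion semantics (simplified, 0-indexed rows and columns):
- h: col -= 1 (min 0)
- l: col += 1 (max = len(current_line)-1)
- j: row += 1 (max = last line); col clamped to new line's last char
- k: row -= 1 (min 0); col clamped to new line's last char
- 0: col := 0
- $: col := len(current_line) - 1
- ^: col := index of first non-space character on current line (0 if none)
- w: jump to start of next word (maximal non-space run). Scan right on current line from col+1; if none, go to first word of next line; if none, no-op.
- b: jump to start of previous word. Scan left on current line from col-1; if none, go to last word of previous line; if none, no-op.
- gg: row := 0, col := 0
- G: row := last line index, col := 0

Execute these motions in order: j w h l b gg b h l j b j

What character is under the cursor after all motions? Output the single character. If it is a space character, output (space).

Answer: f

Derivation:
After 1 (j): row=1 col=0 char='m'
After 2 (w): row=1 col=5 char='c'
After 3 (h): row=1 col=4 char='_'
After 4 (l): row=1 col=5 char='c'
After 5 (b): row=1 col=0 char='m'
After 6 (gg): row=0 col=0 char='f'
After 7 (b): row=0 col=0 char='f'
After 8 (h): row=0 col=0 char='f'
After 9 (l): row=0 col=1 char='i'
After 10 (j): row=1 col=1 char='o'
After 11 (b): row=1 col=0 char='m'
After 12 (j): row=2 col=0 char='f'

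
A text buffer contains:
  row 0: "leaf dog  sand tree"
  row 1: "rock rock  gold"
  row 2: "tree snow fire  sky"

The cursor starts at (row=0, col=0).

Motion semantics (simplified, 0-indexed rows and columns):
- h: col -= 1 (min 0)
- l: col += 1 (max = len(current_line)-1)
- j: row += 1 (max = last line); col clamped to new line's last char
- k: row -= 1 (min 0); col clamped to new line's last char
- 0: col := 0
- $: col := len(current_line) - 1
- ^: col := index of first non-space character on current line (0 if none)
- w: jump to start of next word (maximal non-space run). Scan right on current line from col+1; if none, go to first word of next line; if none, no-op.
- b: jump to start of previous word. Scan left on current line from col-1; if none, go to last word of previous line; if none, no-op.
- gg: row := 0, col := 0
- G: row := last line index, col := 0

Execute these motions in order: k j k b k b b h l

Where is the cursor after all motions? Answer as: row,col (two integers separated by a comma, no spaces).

After 1 (k): row=0 col=0 char='l'
After 2 (j): row=1 col=0 char='r'
After 3 (k): row=0 col=0 char='l'
After 4 (b): row=0 col=0 char='l'
After 5 (k): row=0 col=0 char='l'
After 6 (b): row=0 col=0 char='l'
After 7 (b): row=0 col=0 char='l'
After 8 (h): row=0 col=0 char='l'
After 9 (l): row=0 col=1 char='e'

Answer: 0,1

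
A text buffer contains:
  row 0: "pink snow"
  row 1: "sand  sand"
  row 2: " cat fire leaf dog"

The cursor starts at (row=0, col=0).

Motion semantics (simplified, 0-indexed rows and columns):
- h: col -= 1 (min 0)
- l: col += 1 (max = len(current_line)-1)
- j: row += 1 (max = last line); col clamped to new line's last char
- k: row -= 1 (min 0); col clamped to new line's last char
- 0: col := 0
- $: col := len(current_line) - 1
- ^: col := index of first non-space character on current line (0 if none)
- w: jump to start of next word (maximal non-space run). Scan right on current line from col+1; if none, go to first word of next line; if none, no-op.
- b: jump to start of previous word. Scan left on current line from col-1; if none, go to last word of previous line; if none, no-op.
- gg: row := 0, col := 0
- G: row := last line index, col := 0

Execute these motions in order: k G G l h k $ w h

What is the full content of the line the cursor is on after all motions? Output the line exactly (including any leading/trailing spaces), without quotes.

After 1 (k): row=0 col=0 char='p'
After 2 (G): row=2 col=0 char='_'
After 3 (G): row=2 col=0 char='_'
After 4 (l): row=2 col=1 char='c'
After 5 (h): row=2 col=0 char='_'
After 6 (k): row=1 col=0 char='s'
After 7 ($): row=1 col=9 char='d'
After 8 (w): row=2 col=1 char='c'
After 9 (h): row=2 col=0 char='_'

Answer:  cat fire leaf dog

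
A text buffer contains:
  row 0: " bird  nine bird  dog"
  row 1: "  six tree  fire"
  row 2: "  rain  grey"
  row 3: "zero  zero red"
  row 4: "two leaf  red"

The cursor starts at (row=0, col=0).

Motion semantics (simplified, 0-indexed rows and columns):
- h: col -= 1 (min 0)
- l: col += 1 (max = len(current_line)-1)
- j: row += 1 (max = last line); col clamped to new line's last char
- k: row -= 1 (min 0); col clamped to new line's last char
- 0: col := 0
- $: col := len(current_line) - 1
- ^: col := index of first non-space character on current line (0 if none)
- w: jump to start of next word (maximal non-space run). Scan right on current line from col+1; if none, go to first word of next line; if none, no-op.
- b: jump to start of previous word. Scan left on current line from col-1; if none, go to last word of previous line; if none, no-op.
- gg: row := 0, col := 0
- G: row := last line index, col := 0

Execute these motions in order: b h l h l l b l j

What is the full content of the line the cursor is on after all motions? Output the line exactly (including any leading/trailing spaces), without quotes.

After 1 (b): row=0 col=0 char='_'
After 2 (h): row=0 col=0 char='_'
After 3 (l): row=0 col=1 char='b'
After 4 (h): row=0 col=0 char='_'
After 5 (l): row=0 col=1 char='b'
After 6 (l): row=0 col=2 char='i'
After 7 (b): row=0 col=1 char='b'
After 8 (l): row=0 col=2 char='i'
After 9 (j): row=1 col=2 char='s'

Answer:   six tree  fire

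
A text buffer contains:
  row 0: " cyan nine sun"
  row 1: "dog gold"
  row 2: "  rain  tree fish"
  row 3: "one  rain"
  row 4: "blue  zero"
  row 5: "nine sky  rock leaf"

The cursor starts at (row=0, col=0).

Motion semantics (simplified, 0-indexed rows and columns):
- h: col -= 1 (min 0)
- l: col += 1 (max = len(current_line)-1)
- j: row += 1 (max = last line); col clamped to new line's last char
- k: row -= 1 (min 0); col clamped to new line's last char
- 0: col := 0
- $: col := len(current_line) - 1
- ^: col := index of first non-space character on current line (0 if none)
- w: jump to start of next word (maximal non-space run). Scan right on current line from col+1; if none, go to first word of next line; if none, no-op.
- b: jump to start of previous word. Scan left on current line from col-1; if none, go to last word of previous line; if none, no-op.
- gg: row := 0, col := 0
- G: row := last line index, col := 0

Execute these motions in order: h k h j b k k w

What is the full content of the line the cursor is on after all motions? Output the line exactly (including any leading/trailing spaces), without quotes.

Answer: dog gold

Derivation:
After 1 (h): row=0 col=0 char='_'
After 2 (k): row=0 col=0 char='_'
After 3 (h): row=0 col=0 char='_'
After 4 (j): row=1 col=0 char='d'
After 5 (b): row=0 col=11 char='s'
After 6 (k): row=0 col=11 char='s'
After 7 (k): row=0 col=11 char='s'
After 8 (w): row=1 col=0 char='d'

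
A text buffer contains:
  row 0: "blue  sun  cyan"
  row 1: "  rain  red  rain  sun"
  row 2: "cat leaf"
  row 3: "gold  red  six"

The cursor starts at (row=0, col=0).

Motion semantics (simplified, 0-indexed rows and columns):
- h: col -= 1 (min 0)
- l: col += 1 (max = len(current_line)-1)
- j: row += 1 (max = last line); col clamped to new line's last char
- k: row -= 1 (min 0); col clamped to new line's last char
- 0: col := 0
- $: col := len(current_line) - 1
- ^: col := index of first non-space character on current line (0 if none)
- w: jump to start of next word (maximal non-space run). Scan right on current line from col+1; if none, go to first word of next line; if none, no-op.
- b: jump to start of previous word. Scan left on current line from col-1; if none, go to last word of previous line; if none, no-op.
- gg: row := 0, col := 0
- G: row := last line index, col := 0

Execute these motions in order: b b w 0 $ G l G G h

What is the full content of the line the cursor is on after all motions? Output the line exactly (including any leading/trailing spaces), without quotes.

After 1 (b): row=0 col=0 char='b'
After 2 (b): row=0 col=0 char='b'
After 3 (w): row=0 col=6 char='s'
After 4 (0): row=0 col=0 char='b'
After 5 ($): row=0 col=14 char='n'
After 6 (G): row=3 col=0 char='g'
After 7 (l): row=3 col=1 char='o'
After 8 (G): row=3 col=0 char='g'
After 9 (G): row=3 col=0 char='g'
After 10 (h): row=3 col=0 char='g'

Answer: gold  red  six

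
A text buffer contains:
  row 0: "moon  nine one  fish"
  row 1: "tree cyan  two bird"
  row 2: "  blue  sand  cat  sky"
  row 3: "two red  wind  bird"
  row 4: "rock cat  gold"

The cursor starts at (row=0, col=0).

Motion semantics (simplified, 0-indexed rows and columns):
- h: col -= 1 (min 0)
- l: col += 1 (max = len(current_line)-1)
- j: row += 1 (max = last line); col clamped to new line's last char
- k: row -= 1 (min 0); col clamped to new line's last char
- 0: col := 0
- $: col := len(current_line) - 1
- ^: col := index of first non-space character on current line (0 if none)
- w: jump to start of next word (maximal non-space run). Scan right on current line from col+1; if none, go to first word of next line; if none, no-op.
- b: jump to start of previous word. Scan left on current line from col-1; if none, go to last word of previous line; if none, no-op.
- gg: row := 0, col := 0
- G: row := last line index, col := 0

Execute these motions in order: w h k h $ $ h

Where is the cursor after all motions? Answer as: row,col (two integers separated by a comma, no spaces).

Answer: 0,18

Derivation:
After 1 (w): row=0 col=6 char='n'
After 2 (h): row=0 col=5 char='_'
After 3 (k): row=0 col=5 char='_'
After 4 (h): row=0 col=4 char='_'
After 5 ($): row=0 col=19 char='h'
After 6 ($): row=0 col=19 char='h'
After 7 (h): row=0 col=18 char='s'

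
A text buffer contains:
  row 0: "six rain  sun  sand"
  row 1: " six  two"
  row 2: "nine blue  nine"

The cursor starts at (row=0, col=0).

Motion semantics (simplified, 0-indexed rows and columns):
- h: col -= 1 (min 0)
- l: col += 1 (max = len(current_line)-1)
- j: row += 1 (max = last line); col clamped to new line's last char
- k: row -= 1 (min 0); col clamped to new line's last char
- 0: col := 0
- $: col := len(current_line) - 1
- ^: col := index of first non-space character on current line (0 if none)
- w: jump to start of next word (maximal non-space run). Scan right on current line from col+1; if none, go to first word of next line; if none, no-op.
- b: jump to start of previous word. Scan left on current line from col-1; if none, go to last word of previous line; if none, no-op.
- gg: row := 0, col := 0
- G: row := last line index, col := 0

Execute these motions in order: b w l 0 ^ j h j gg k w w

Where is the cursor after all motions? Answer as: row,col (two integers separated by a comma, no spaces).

After 1 (b): row=0 col=0 char='s'
After 2 (w): row=0 col=4 char='r'
After 3 (l): row=0 col=5 char='a'
After 4 (0): row=0 col=0 char='s'
After 5 (^): row=0 col=0 char='s'
After 6 (j): row=1 col=0 char='_'
After 7 (h): row=1 col=0 char='_'
After 8 (j): row=2 col=0 char='n'
After 9 (gg): row=0 col=0 char='s'
After 10 (k): row=0 col=0 char='s'
After 11 (w): row=0 col=4 char='r'
After 12 (w): row=0 col=10 char='s'

Answer: 0,10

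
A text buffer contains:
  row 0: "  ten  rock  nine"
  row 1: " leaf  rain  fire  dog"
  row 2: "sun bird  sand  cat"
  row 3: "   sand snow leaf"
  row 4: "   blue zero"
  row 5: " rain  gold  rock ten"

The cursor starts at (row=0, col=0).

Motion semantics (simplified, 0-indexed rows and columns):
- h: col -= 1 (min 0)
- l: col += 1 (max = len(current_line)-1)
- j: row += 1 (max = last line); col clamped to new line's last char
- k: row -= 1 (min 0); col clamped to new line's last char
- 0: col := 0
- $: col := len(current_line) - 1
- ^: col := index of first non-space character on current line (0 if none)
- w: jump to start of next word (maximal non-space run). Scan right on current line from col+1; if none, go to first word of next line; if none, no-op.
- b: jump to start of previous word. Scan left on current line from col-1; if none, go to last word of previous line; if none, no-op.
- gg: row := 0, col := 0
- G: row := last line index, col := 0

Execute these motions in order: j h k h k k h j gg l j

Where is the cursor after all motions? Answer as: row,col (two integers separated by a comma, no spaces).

After 1 (j): row=1 col=0 char='_'
After 2 (h): row=1 col=0 char='_'
After 3 (k): row=0 col=0 char='_'
After 4 (h): row=0 col=0 char='_'
After 5 (k): row=0 col=0 char='_'
After 6 (k): row=0 col=0 char='_'
After 7 (h): row=0 col=0 char='_'
After 8 (j): row=1 col=0 char='_'
After 9 (gg): row=0 col=0 char='_'
After 10 (l): row=0 col=1 char='_'
After 11 (j): row=1 col=1 char='l'

Answer: 1,1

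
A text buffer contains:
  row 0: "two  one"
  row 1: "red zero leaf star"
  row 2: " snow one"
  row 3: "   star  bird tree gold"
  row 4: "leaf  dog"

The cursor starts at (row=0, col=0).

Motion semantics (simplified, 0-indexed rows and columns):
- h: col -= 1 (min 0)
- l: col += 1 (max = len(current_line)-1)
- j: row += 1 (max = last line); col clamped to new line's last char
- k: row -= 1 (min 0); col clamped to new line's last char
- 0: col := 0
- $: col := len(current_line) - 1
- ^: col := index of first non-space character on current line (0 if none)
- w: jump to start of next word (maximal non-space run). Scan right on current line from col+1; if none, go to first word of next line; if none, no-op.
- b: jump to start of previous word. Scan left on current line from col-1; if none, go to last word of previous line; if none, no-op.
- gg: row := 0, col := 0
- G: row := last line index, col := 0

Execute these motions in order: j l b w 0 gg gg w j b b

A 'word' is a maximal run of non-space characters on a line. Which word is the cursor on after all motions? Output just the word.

Answer: red

Derivation:
After 1 (j): row=1 col=0 char='r'
After 2 (l): row=1 col=1 char='e'
After 3 (b): row=1 col=0 char='r'
After 4 (w): row=1 col=4 char='z'
After 5 (0): row=1 col=0 char='r'
After 6 (gg): row=0 col=0 char='t'
After 7 (gg): row=0 col=0 char='t'
After 8 (w): row=0 col=5 char='o'
After 9 (j): row=1 col=5 char='e'
After 10 (b): row=1 col=4 char='z'
After 11 (b): row=1 col=0 char='r'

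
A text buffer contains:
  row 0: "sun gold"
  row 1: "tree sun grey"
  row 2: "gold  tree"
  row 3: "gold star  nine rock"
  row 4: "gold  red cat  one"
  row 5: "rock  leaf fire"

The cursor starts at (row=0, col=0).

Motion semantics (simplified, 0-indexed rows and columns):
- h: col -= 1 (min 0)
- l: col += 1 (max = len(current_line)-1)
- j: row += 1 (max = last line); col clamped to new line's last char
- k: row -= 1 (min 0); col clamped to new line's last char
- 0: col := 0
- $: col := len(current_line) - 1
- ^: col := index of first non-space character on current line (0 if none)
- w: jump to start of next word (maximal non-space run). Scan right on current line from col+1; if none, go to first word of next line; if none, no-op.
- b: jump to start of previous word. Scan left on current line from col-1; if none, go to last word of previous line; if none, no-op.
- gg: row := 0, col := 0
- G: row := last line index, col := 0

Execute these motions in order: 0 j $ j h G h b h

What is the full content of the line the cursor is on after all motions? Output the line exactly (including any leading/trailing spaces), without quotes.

Answer: gold  red cat  one

Derivation:
After 1 (0): row=0 col=0 char='s'
After 2 (j): row=1 col=0 char='t'
After 3 ($): row=1 col=12 char='y'
After 4 (j): row=2 col=9 char='e'
After 5 (h): row=2 col=8 char='e'
After 6 (G): row=5 col=0 char='r'
After 7 (h): row=5 col=0 char='r'
After 8 (b): row=4 col=15 char='o'
After 9 (h): row=4 col=14 char='_'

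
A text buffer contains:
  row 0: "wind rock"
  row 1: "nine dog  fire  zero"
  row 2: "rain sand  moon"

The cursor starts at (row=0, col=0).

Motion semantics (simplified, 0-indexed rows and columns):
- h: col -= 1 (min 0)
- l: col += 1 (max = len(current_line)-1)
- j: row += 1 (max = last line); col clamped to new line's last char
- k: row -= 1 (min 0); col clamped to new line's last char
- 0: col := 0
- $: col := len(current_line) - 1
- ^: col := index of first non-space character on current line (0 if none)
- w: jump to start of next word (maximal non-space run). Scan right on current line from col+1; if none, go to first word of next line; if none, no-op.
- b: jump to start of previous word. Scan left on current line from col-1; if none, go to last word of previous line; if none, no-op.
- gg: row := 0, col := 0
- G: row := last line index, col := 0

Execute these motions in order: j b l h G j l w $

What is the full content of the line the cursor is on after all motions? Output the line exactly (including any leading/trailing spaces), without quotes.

Answer: rain sand  moon

Derivation:
After 1 (j): row=1 col=0 char='n'
After 2 (b): row=0 col=5 char='r'
After 3 (l): row=0 col=6 char='o'
After 4 (h): row=0 col=5 char='r'
After 5 (G): row=2 col=0 char='r'
After 6 (j): row=2 col=0 char='r'
After 7 (l): row=2 col=1 char='a'
After 8 (w): row=2 col=5 char='s'
After 9 ($): row=2 col=14 char='n'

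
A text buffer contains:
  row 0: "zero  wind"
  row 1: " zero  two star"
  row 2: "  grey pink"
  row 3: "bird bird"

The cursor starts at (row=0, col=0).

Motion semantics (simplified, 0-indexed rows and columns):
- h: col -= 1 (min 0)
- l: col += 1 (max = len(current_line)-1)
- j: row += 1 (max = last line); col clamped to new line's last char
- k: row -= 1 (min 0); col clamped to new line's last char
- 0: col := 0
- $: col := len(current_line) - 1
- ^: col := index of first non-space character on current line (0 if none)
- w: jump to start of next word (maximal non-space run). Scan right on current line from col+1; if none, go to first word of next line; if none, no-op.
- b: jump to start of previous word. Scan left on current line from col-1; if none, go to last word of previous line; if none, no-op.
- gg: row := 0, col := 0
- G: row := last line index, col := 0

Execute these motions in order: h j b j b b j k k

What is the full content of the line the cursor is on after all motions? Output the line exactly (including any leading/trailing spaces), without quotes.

After 1 (h): row=0 col=0 char='z'
After 2 (j): row=1 col=0 char='_'
After 3 (b): row=0 col=6 char='w'
After 4 (j): row=1 col=6 char='_'
After 5 (b): row=1 col=1 char='z'
After 6 (b): row=0 col=6 char='w'
After 7 (j): row=1 col=6 char='_'
After 8 (k): row=0 col=6 char='w'
After 9 (k): row=0 col=6 char='w'

Answer: zero  wind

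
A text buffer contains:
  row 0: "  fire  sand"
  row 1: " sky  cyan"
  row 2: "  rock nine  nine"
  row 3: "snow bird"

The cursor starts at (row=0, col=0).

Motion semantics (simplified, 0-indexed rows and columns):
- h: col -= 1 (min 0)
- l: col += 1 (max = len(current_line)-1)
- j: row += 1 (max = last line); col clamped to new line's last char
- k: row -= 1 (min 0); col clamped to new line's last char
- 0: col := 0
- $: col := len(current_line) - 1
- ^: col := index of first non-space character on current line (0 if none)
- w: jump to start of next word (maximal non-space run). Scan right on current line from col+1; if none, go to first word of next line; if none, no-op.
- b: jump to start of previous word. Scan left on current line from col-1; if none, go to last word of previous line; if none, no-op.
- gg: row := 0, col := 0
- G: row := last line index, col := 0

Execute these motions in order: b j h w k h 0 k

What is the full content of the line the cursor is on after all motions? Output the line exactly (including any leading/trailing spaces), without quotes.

After 1 (b): row=0 col=0 char='_'
After 2 (j): row=1 col=0 char='_'
After 3 (h): row=1 col=0 char='_'
After 4 (w): row=1 col=1 char='s'
After 5 (k): row=0 col=1 char='_'
After 6 (h): row=0 col=0 char='_'
After 7 (0): row=0 col=0 char='_'
After 8 (k): row=0 col=0 char='_'

Answer:   fire  sand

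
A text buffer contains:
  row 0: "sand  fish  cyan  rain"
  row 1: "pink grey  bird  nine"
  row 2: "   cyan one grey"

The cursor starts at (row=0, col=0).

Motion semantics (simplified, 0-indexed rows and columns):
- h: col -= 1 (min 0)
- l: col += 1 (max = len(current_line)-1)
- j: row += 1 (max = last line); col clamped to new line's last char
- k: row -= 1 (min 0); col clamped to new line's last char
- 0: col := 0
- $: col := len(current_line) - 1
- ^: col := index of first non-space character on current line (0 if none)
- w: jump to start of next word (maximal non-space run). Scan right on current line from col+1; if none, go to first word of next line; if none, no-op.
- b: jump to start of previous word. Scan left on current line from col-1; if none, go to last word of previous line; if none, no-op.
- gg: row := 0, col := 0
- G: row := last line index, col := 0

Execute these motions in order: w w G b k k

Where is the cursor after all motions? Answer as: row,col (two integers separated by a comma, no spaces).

After 1 (w): row=0 col=6 char='f'
After 2 (w): row=0 col=12 char='c'
After 3 (G): row=2 col=0 char='_'
After 4 (b): row=1 col=17 char='n'
After 5 (k): row=0 col=17 char='_'
After 6 (k): row=0 col=17 char='_'

Answer: 0,17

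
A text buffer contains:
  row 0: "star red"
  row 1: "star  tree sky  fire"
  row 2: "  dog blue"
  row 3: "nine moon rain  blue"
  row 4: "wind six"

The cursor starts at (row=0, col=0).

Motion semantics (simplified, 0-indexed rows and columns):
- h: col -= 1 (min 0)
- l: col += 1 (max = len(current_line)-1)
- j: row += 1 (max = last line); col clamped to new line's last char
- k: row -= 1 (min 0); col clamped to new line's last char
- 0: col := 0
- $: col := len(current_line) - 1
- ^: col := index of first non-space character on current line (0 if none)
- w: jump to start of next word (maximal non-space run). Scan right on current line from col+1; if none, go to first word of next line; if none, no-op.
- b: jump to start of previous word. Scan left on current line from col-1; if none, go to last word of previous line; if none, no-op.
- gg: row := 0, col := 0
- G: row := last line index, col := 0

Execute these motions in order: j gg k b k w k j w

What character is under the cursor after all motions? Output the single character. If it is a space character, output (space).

After 1 (j): row=1 col=0 char='s'
After 2 (gg): row=0 col=0 char='s'
After 3 (k): row=0 col=0 char='s'
After 4 (b): row=0 col=0 char='s'
After 5 (k): row=0 col=0 char='s'
After 6 (w): row=0 col=5 char='r'
After 7 (k): row=0 col=5 char='r'
After 8 (j): row=1 col=5 char='_'
After 9 (w): row=1 col=6 char='t'

Answer: t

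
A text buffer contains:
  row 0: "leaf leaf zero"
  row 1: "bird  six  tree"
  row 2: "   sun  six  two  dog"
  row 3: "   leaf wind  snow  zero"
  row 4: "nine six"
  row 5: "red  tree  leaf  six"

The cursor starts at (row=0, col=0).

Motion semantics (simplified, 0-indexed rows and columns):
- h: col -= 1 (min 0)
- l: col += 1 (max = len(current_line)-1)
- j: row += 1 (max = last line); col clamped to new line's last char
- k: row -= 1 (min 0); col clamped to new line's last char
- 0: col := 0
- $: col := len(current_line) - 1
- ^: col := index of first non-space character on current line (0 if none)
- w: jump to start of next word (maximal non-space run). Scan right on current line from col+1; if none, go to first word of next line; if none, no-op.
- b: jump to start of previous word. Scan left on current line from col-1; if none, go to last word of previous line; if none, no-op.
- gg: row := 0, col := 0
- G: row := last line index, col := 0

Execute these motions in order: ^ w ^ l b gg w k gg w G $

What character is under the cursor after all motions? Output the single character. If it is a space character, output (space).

Answer: x

Derivation:
After 1 (^): row=0 col=0 char='l'
After 2 (w): row=0 col=5 char='l'
After 3 (^): row=0 col=0 char='l'
After 4 (l): row=0 col=1 char='e'
After 5 (b): row=0 col=0 char='l'
After 6 (gg): row=0 col=0 char='l'
After 7 (w): row=0 col=5 char='l'
After 8 (k): row=0 col=5 char='l'
After 9 (gg): row=0 col=0 char='l'
After 10 (w): row=0 col=5 char='l'
After 11 (G): row=5 col=0 char='r'
After 12 ($): row=5 col=19 char='x'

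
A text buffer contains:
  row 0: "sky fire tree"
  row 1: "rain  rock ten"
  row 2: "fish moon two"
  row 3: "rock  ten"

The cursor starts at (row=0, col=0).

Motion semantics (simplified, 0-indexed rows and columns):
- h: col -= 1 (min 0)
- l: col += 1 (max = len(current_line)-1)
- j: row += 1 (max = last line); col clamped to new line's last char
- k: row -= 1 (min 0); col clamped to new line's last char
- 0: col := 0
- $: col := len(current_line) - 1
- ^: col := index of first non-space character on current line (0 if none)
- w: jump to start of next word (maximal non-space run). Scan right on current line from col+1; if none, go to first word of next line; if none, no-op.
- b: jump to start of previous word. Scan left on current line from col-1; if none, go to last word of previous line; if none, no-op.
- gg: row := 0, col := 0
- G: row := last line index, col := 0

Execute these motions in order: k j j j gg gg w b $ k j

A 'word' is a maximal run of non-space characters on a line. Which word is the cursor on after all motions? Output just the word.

After 1 (k): row=0 col=0 char='s'
After 2 (j): row=1 col=0 char='r'
After 3 (j): row=2 col=0 char='f'
After 4 (j): row=3 col=0 char='r'
After 5 (gg): row=0 col=0 char='s'
After 6 (gg): row=0 col=0 char='s'
After 7 (w): row=0 col=4 char='f'
After 8 (b): row=0 col=0 char='s'
After 9 ($): row=0 col=12 char='e'
After 10 (k): row=0 col=12 char='e'
After 11 (j): row=1 col=12 char='e'

Answer: ten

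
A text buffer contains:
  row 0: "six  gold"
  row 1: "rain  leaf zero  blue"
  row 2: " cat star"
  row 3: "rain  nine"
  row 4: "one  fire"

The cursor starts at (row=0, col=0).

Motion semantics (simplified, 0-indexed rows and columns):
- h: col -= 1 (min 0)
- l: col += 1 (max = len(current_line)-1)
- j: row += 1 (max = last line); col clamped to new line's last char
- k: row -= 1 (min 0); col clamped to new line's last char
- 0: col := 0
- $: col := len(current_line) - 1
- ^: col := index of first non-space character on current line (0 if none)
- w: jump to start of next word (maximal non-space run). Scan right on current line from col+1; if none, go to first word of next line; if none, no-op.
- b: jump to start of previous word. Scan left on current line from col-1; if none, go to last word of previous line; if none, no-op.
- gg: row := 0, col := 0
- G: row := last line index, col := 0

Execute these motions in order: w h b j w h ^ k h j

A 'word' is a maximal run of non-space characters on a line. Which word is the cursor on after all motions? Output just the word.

Answer: rain

Derivation:
After 1 (w): row=0 col=5 char='g'
After 2 (h): row=0 col=4 char='_'
After 3 (b): row=0 col=0 char='s'
After 4 (j): row=1 col=0 char='r'
After 5 (w): row=1 col=6 char='l'
After 6 (h): row=1 col=5 char='_'
After 7 (^): row=1 col=0 char='r'
After 8 (k): row=0 col=0 char='s'
After 9 (h): row=0 col=0 char='s'
After 10 (j): row=1 col=0 char='r'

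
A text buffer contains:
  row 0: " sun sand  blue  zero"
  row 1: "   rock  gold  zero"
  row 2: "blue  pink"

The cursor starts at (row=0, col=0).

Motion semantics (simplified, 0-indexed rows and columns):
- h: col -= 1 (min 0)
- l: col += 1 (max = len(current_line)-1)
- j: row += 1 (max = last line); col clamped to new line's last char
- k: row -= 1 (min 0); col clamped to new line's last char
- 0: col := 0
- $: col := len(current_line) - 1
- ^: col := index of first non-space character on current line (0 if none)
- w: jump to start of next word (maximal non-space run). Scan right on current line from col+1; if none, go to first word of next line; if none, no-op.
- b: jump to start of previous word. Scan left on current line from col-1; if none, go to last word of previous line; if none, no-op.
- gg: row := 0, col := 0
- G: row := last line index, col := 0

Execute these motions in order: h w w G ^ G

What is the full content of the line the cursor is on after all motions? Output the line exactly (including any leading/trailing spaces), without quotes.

After 1 (h): row=0 col=0 char='_'
After 2 (w): row=0 col=1 char='s'
After 3 (w): row=0 col=5 char='s'
After 4 (G): row=2 col=0 char='b'
After 5 (^): row=2 col=0 char='b'
After 6 (G): row=2 col=0 char='b'

Answer: blue  pink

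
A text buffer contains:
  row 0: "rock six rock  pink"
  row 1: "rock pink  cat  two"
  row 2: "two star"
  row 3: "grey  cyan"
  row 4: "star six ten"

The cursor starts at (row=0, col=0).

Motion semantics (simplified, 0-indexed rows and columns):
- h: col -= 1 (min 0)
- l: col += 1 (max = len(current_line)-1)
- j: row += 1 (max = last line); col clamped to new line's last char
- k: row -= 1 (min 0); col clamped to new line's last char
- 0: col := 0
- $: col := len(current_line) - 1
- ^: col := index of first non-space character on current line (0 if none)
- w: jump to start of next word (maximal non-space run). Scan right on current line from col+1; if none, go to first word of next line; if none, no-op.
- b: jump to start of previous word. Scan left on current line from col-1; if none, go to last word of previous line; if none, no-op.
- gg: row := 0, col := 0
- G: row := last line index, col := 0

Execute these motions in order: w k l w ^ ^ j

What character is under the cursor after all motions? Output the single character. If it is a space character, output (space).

Answer: r

Derivation:
After 1 (w): row=0 col=5 char='s'
After 2 (k): row=0 col=5 char='s'
After 3 (l): row=0 col=6 char='i'
After 4 (w): row=0 col=9 char='r'
After 5 (^): row=0 col=0 char='r'
After 6 (^): row=0 col=0 char='r'
After 7 (j): row=1 col=0 char='r'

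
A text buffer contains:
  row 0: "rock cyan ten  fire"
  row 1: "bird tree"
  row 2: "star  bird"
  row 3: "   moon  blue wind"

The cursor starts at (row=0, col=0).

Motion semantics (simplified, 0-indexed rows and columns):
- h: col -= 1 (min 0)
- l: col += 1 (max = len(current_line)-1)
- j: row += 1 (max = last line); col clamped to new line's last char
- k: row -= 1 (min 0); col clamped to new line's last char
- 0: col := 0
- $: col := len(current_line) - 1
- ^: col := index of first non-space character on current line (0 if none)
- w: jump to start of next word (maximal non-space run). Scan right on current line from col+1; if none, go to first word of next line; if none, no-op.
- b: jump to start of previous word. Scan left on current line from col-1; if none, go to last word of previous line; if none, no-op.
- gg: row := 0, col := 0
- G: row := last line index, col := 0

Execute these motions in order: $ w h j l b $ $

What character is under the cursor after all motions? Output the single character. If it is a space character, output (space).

After 1 ($): row=0 col=18 char='e'
After 2 (w): row=1 col=0 char='b'
After 3 (h): row=1 col=0 char='b'
After 4 (j): row=2 col=0 char='s'
After 5 (l): row=2 col=1 char='t'
After 6 (b): row=2 col=0 char='s'
After 7 ($): row=2 col=9 char='d'
After 8 ($): row=2 col=9 char='d'

Answer: d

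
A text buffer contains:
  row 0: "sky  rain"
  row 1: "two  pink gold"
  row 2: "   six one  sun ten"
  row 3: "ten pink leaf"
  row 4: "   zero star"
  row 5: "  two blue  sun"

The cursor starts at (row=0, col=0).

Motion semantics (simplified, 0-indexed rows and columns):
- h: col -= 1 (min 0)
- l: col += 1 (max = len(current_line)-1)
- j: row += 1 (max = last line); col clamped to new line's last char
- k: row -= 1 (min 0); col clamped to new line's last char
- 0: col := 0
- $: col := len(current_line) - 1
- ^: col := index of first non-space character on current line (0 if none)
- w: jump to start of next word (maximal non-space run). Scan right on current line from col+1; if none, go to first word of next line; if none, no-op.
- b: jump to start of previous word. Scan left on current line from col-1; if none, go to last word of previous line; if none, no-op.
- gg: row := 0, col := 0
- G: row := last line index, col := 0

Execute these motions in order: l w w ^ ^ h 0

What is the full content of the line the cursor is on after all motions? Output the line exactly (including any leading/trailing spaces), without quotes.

After 1 (l): row=0 col=1 char='k'
After 2 (w): row=0 col=5 char='r'
After 3 (w): row=1 col=0 char='t'
After 4 (^): row=1 col=0 char='t'
After 5 (^): row=1 col=0 char='t'
After 6 (h): row=1 col=0 char='t'
After 7 (0): row=1 col=0 char='t'

Answer: two  pink gold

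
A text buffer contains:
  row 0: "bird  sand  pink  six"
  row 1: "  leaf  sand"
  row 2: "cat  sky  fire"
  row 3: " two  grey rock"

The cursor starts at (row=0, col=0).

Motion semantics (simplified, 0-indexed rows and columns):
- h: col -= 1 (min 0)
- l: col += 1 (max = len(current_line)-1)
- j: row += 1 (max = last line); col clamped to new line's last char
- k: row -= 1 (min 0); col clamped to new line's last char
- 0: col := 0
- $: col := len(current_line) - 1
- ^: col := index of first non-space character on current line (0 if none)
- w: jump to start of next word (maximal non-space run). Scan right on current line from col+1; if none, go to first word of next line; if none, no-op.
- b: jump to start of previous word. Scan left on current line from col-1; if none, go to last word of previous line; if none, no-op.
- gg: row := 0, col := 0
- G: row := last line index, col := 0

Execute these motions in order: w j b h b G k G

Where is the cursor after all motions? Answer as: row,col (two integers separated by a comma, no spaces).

After 1 (w): row=0 col=6 char='s'
After 2 (j): row=1 col=6 char='_'
After 3 (b): row=1 col=2 char='l'
After 4 (h): row=1 col=1 char='_'
After 5 (b): row=0 col=18 char='s'
After 6 (G): row=3 col=0 char='_'
After 7 (k): row=2 col=0 char='c'
After 8 (G): row=3 col=0 char='_'

Answer: 3,0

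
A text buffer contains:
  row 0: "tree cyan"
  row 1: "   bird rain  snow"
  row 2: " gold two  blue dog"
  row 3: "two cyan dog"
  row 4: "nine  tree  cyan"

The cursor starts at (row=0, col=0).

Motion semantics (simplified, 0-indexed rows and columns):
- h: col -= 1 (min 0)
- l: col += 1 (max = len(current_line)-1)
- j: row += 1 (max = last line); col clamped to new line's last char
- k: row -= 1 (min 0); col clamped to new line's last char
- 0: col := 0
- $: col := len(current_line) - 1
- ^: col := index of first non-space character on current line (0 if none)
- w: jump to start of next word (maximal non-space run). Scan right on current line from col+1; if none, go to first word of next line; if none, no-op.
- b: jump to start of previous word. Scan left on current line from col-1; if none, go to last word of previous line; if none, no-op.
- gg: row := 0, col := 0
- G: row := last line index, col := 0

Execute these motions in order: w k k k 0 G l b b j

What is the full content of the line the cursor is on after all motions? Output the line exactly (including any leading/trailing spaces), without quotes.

Answer: nine  tree  cyan

Derivation:
After 1 (w): row=0 col=5 char='c'
After 2 (k): row=0 col=5 char='c'
After 3 (k): row=0 col=5 char='c'
After 4 (k): row=0 col=5 char='c'
After 5 (0): row=0 col=0 char='t'
After 6 (G): row=4 col=0 char='n'
After 7 (l): row=4 col=1 char='i'
After 8 (b): row=4 col=0 char='n'
After 9 (b): row=3 col=9 char='d'
After 10 (j): row=4 col=9 char='e'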